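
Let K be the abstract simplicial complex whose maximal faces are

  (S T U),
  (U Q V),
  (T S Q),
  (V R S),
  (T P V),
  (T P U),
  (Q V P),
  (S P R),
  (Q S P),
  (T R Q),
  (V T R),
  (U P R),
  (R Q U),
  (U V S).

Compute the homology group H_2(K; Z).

H_2 ≅ Z.

Fix the vertex order P < Q < R < S < T < U < V and write every simplex with vertices in increasing order. Then dim K = 2 and the simplices of K are:

  0-simplices (7): P, Q, R, S, T, U, V
  1-simplices (21): PQ, PR, PS, PT, PU, PV, QR, QS, QT, QU, QV, RS, RT, RU, RV, ST, SU, SV, TU, TV, UV
  2-simplices (14): PQS, PQV, PRS, PRU, PTU, PTV, QRT, QRU, QST, QUV, RSV, RTV, STU, SUV

so the chain groups are C_0 ≅ Z^7, C_1 ≅ Z^21, C_2 ≅ Z^14.

The boundary map ∂_1: C_1 → C_0 is given by ∂[p,q] = [q] − [p]. For instance
  ∂PR = R − P.
As a 7×21 matrix over Z this has rank 6, with invariant factors (1,1,1,1,1,1).

Boundary ∂_2: C_2 → C_1 maps a triangle to the signed sum of its edges. For instance
  ∂STU = TU − SU + ST,
  ∂PRS = RS − PS + PR.
This gives a 21×14 integer matrix of rank 13; reducing to Smith normal form yields diagonal entries (1,1,1,1,1,1,1,1,1,1,1,1,1).

Reading off H_k = ker ∂_k / im ∂_{k+1}:

  H_2: rank ker ∂_2 − rank ∂_3 = (14 − 13) − 0 = 1, and there is no ∂_3, so H_2 = Z.

(K is a triangulation of the torus T^2.)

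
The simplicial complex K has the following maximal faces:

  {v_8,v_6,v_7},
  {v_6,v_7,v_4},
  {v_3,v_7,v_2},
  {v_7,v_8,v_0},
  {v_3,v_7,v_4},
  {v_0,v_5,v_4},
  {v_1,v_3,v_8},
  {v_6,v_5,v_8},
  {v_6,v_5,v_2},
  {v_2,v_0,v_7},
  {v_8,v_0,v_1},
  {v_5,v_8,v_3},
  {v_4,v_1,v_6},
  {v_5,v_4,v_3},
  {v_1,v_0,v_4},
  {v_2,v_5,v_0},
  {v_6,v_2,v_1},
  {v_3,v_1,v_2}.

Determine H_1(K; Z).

Order the vertices as v_0 < v_1 < v_2 < v_3 < v_4 < v_5 < v_6 < v_7 < v_8. Listing each simplex with vertices in this order, K has dimension 2 with simplices:

  0-simplices (9): [v_0], [v_1], [v_2], [v_3], [v_4], [v_5], [v_6], [v_7], [v_8]
  1-simplices (27): (27 of them)
  2-simplices (18): (18 of them)

so the chain groups are C_0 ≅ Z^9, C_1 ≅ Z^27, C_2 ≅ Z^18.

The boundary map ∂_1: C_1 → C_0 is given by ∂[p,q] = [q] − [p].
This gives a 9×27 integer matrix of rank 8; reducing to Smith normal form yields diagonal entries (1,1,1,1,1,1,1,1).

The boundary map ∂_2: C_2 → C_1 maps a triangle to the signed sum of its edges. For instance
  ∂[v_6,v_7,v_8] = [v_7,v_8] − [v_6,v_8] + [v_6,v_7],
  ∂[v_0,v_2,v_5] = [v_2,v_5] − [v_0,v_5] + [v_0,v_2].
The resulting 27×18 matrix has rank 17, and its Smith normal form has invariant factors (1,1,1,1,1,1,1,1,1,1,1,1,1,1,1,1,1).

Now H_k = ker ∂_k / im ∂_{k+1}, so:

  H_1: rank ker ∂_1 − rank ∂_2 = (27 − 8) − 17 = 2, and the invariant factors of ∂_2 are all 1, so H_1 ≅ Z^2.

(K is a triangulation of the torus T^2.)

H_1 = Z^2.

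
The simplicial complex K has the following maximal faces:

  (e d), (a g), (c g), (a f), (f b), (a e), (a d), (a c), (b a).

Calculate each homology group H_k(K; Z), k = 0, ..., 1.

Fix the vertex order a < b < c < d < e < f < g and write every simplex with vertices in increasing order. Then dim K = 1 and the simplices of K are:

  0-simplices (7): a, b, c, d, e, f, g
  1-simplices (9): ab, ac, ad, ae, af, ag, bf, cg, de

giving chain groups C_0 ≅ Z^7, C_1 ≅ Z^9.

Boundary ∂_1: C_1 → C_0 sends each edge [p,q] (with p < q) to q − p. For instance
  ∂ae = e − a.
The resulting 7×9 matrix has rank 6, and its Smith normal form has invariant factors (1,1,1,1,1,1).

Now H_k = ker ∂_k / im ∂_{k+1}, so:

  H_0: rank C_0 − rank ∂_1 = 7 − 6 = 1, and the invariant factors of ∂_1 are all 1, so H_0 = Z.
  H_1: rank ker ∂_1 − rank ∂_2 = (9 − 6) − 0 = 3, and there is no ∂_2, so H_1 = Z^3.

As a check, the Euler characteristic is 7 − 9 = -2, which agrees with 1 − 3 = -2.
(K is a triangulation of a wedge of 3 circles.)

H_0 ≅ Z,  H_1 ≅ Z^3.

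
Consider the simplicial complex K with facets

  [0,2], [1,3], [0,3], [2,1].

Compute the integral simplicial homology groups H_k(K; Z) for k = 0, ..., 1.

Order the vertices as 0 < 1 < 2 < 3. Listing each simplex with vertices in this order, K has dimension 1 with simplices:

  0-simplices (4): [0], [1], [2], [3]
  1-simplices (4): [0,2], [0,3], [1,2], [1,3]

giving chain groups C_0 ≅ Z^4, C_1 ≅ Z^4.

Boundary ∂_1: C_1 → C_0 maps an edge to its endpoints' difference, ∂[p,q] = q − p.
This gives a 4×4 integer matrix of rank 3; reducing to Smith normal form yields diagonal entries (1,1,1).

Now H_k = ker ∂_k / im ∂_{k+1}, so:

  H_0: rank C_0 − rank ∂_1 = 4 − 3 = 1, and the invariant factors of ∂_1 are all 1, so H_0 ≅ Z.
  H_1: rank ker ∂_1 − rank ∂_2 = (4 − 3) − 0 = 1, and there is no ∂_2, so H_1 ≅ Z.

(K is a triangulation of the circle S^1.)

H_0 ≅ Z,  H_1 ≅ Z.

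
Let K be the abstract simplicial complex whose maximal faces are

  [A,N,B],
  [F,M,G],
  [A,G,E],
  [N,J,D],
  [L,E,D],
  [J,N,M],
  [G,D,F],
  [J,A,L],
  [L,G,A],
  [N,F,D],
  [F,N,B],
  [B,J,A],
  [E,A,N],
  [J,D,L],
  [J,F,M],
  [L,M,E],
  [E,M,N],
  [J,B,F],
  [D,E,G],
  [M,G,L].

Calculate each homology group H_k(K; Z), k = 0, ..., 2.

H_0 ≅ Z,  H_1 ≅ Z ⊕ Z/2Z,  H_2 = 0.

Take the total order A < B < D < E < F < G < J < L < M < N on the vertex set. Then K (dimension 2) consists of the simplices:

  0-simplices (10): A, B, D, E, F, G, J, L, M, N
  1-simplices (30): AB, AE, AG, AJ, AL, AN, BF, BJ, BN, DE, DF, DG, DJ, DL, DN, EG, EL, EM, EN, FG, FJ, FM, FN, GL, GM, JL, JM, JN, LM, MN
  2-simplices (20): ABJ, ABN, AEG, AEN, AGL, AJL, BFJ, BFN, DEG, DEL, DFG, DFN, DJL, DJN, ELM, EMN, FGM, FJM, GLM, JMN

so the chain groups are C_0 ≅ Z^10, C_1 ≅ Z^30, C_2 ≅ Z^20.

The boundary map ∂_1: C_1 → C_0 sends each edge [p,q] (with p < q) to q − p. For instance
  ∂JM = M − J.
The 10×30 boundary matrix has rank 9 and Smith normal form diag(1,1,1,1,1,1,1,1,1).

∂_2: C_2 → C_1 acts by ∂[p,q,r] = [q,r] − [p,r] + [p,q]. For instance
  ∂DJN = JN − DN + DJ,
  ∂DFN = FN − DN + DF.
The 30×20 boundary matrix has rank 20 and Smith normal form diag(1,1,1,1,1,1,1,1,1,1,1,1,1,1,1,1,1,1,1,2).

From H_k ≅ ker(∂_k) / im(∂_{k+1}) we obtain:

  H_0: rank C_0 − rank ∂_1 = 10 − 9 = 1, and the invariant factors of ∂_1 are all 1, so H_0 ≅ Z.
  H_1: rank ker ∂_1 − rank ∂_2 = (30 − 9) − 20 = 1, and ∂_2 has invariant factor 2 > 1, so H_1 ≅ Z ⊕ Z/2Z.
  H_2: rank ker ∂_2 − rank ∂_3 = (20 − 20) − 0 = 0, and there is no ∂_3, so H_2 ≅ 0.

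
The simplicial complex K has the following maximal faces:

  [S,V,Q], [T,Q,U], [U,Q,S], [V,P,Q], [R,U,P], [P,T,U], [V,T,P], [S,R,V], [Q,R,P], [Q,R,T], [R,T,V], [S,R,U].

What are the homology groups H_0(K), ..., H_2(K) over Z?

H_0 = Z,  H_1 = Z/2,  H_2 = 0.

We work with the vertex ordering P < Q < R < S < T < U < V. The simplices of K, each written with vertices in increasing order, are:

  0-simplices (7): P, Q, R, S, T, U, V
  1-simplices (18): PQ, PR, PT, PU, PV, QR, QS, QT, QU, QV, RS, RT, RU, RV, SU, SV, TU, TV
  2-simplices (12): PQR, PQV, PRU, PTU, PTV, QRT, QSU, QSV, QTU, RSU, RSV, RTV

so the chain groups are C_0 ≅ Z^7, C_1 ≅ Z^18, C_2 ≅ Z^12.

Boundary ∂_1: C_1 → C_0 is given by ∂[p,q] = [q] − [p].
As a 7×18 matrix over Z this has rank 6, with invariant factors (1,1,1,1,1,1).

The boundary map ∂_2: C_2 → C_1 sends each 2-simplex [p,q,r] to [q,r] − [p,r] + [p,q]. For instance
  ∂PTU = TU − PU + PT,
  ∂RSU = SU − RU + RS.
The 18×12 boundary matrix has rank 12 and Smith normal form diag(1,1,1,1,1,1,1,1,1,1,1,2).

From H_k ≅ ker(∂_k) / im(∂_{k+1}) we obtain:

  H_0: rank C_0 − rank ∂_1 = 7 − 6 = 1, and the invariant factors of ∂_1 are all 1, so H_0 = Z.
  H_1: rank ker ∂_1 − rank ∂_2 = (18 − 6) − 12 = 0, and ∂_2 has invariant factor 2 > 1, so H_1 = Z/2.
  H_2: rank ker ∂_2 − rank ∂_3 = (12 − 12) − 0 = 0, and there is no ∂_3, so H_2 = 0.

(K is a triangulation of the real projective plane RP^2.)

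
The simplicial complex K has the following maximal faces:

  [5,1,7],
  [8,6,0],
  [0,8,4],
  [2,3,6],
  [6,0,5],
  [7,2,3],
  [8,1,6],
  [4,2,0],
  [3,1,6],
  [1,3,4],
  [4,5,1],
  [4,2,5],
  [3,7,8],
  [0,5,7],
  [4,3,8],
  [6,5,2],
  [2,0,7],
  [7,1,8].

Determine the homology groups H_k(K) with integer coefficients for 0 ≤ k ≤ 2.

Order the vertices as 0 < 1 < 2 < 3 < 4 < 5 < 6 < 7 < 8. Listing each simplex with vertices in this order, K has dimension 2 with simplices:

  0-simplices (9): [0], [1], [2], [3], [4], [5], [6], [7], [8]
  1-simplices (27): (27 of them)
  2-simplices (18): [0,2,4], [0,2,7], [0,4,8], [0,5,6], [0,5,7], [0,6,8], [1,3,4], [1,3,6], [1,4,5], [1,5,7], [1,6,8], [1,7,8], [2,3,6], [2,3,7], [2,4,5], [2,5,6], [3,4,8], [3,7,8]

so the chain groups are C_0 ≅ Z^9, C_1 ≅ Z^27, C_2 ≅ Z^18.

Boundary ∂_1: C_1 → C_0 maps an edge to its endpoints' difference, ∂[p,q] = q − p.
As a 9×27 matrix over Z this has rank 8, with invariant factors (1,1,1,1,1,1,1,1).

∂_2: C_2 → C_1 sends each 2-simplex [p,q,r] to [q,r] − [p,r] + [p,q]. For instance
  ∂[1,3,6] = [3,6] − [1,6] + [1,3],
  ∂[0,2,7] = [2,7] − [0,7] + [0,2].
As a 27×18 matrix over Z this has rank 18, with invariant factors (1,1,1,1,1,1,1,1,1,1,1,1,1,1,1,1,1,2).

Now H_k = ker ∂_k / im ∂_{k+1}, so:

  H_0: rank C_0 − rank ∂_1 = 9 − 8 = 1, and the invariant factors of ∂_1 are all 1, so H_0 ≅ Z.
  H_1: rank ker ∂_1 − rank ∂_2 = (27 − 8) − 18 = 1, and ∂_2 has invariant factor 2 > 1, so H_1 ≅ Z × Z/2.
  H_2: rank ker ∂_2 − rank ∂_3 = (18 − 18) − 0 = 0, and there is no ∂_3, so H_2 ≅ 0.

H_0 = Z,  H_1 = Z × Z/2,  H_2 = 0.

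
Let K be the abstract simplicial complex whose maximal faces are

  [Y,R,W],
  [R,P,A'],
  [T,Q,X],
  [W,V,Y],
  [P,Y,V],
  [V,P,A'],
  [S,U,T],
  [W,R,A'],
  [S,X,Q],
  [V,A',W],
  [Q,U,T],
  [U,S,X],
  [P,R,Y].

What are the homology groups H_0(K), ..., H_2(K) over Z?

Order the vertices as P < Q < R < S < T < U < V < W < X < Y < A'. Listing each simplex with vertices in this order, K has dimension 2 with simplices:

  0-simplices (11): [P], [Q], [R], [S], [T], [U], [V], [W], [X], [Y], [A']
  1-simplices (22): [P,R], [P,V], [P,Y], [P,A'], [Q,S], [Q,T], [Q,U], [Q,X], [R,W], [R,Y], [R,A'], [S,T], [S,U], [S,X], [T,U], [T,X], [U,X], [V,W], [V,Y], [V,A'], [W,Y], [W,A']
  2-simplices (13): [P,R,Y], [P,R,A'], [P,V,Y], [P,V,A'], [Q,S,X], [Q,T,U], [Q,T,X], [R,W,Y], [R,W,A'], [S,T,U], [S,U,X], [V,W,Y], [V,W,A']

so the chain groups are C_0 ≅ Z^11, C_1 ≅ Z^22, C_2 ≅ Z^13.

∂_1: C_1 → C_0 sends each edge [p,q] (with p < q) to q − p.
As a 11×22 matrix over Z this has rank 9, with invariant factors (1,1,1,1,1,1,1,1,1).

∂_2: C_2 → C_1 maps a triangle to the signed sum of its edges. For instance
  ∂[S,T,U] = [T,U] − [S,U] + [S,T],
  ∂[V,W,Y] = [W,Y] − [V,Y] + [V,W].
The 22×13 boundary matrix has rank 12 and Smith normal form diag(1,1,1,1,1,1,1,1,1,1,1,1).

Computing H_k = (kernel of ∂_k) / (image of ∂_{k+1}):

  H_0: rank C_0 − rank ∂_1 = 11 − 9 = 2, and the invariant factors of ∂_1 are all 1, so H_0 = Z^2.
  H_1: rank ker ∂_1 − rank ∂_2 = (22 − 9) − 12 = 1, and the invariant factors of ∂_2 are all 1, so H_1 = Z.
  H_2: rank ker ∂_2 − rank ∂_3 = (13 − 12) − 0 = 1, and there is no ∂_3, so H_2 = Z.

As a check, the Euler characteristic is 11 − 22 + 13 = 2, which agrees with 2 − 1 + 1 = 2.
(K is a triangulation of the disjoint union of the Möbius band and the 2-sphere S^2.)

H_0 ≅ Z^2,  H_1 ≅ Z,  H_2 ≅ Z.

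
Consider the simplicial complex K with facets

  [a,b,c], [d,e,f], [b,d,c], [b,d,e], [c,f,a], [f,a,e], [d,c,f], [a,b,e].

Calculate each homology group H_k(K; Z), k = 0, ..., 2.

H_0 = Z,  H_1 = 0,  H_2 = Z.

K has 6 vertices, 12 edges, 8 triangles.
rank ∂_0 = 0, rank ∂_1 = 5 ⇒ b_0 = 6 − 0 − 5 = 1; all invariant factors of ∂_1 are 1 so no torsion. So H_0 = Z.
rank ∂_1 = 5, rank ∂_2 = 7 ⇒ b_1 = 12 − 5 − 7 = 0; all invariant factors of ∂_2 are 1 so no torsion. So H_1 = 0.
rank ∂_2 = 7, rank ∂_3 = 0 ⇒ b_2 = 8 − 7 − 0 = 1. So H_2 = Z.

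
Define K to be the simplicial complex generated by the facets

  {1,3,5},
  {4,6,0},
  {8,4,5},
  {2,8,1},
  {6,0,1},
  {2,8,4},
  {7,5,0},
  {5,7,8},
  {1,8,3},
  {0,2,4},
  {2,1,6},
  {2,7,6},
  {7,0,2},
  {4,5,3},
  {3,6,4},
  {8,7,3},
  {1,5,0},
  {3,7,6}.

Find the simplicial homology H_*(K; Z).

H_0 ≅ Z,  H_1 ≅ Z × Z/2,  H_2 = 0.

Fix the vertex order 0 < 1 < 2 < 3 < 4 < 5 < 6 < 7 < 8 and write every simplex with vertices in increasing order. Then dim K = 2 and the simplices of K are:

  0-simplices (9): [0], [1], [2], [3], [4], [5], [6], [7], [8]
  1-simplices (27): (27 of them)
  2-simplices (18): [0,1,5], [0,1,6], [0,2,4], [0,2,7], [0,4,6], [0,5,7], [1,2,6], [1,2,8], [1,3,5], [1,3,8], [2,4,8], [2,6,7], [3,4,5], [3,4,6], [3,6,7], [3,7,8], [4,5,8], [5,7,8]

so the chain groups are C_0 ≅ Z^9, C_1 ≅ Z^27, C_2 ≅ Z^18.

The boundary map ∂_1: C_1 → C_0 maps an edge to its endpoints' difference, ∂[p,q] = q − p.
The 9×27 boundary matrix has rank 8 and Smith normal form diag(1,1,1,1,1,1,1,1).

The boundary map ∂_2: C_2 → C_1 acts by ∂[p,q,r] = [q,r] − [p,r] + [p,q]. For instance
  ∂[0,4,6] = [4,6] − [0,6] + [0,4],
  ∂[3,4,6] = [4,6] − [3,6] + [3,4].
This gives a 27×18 integer matrix of rank 18; reducing to Smith normal form yields diagonal entries (1,1,1,1,1,1,1,1,1,1,1,1,1,1,1,1,1,2).

Computing H_k = (kernel of ∂_k) / (image of ∂_{k+1}):

  H_0: rank C_0 − rank ∂_1 = 9 − 8 = 1, and the invariant factors of ∂_1 are all 1, so H_0 = Z.
  H_1: rank ker ∂_1 − rank ∂_2 = (27 − 8) − 18 = 1, and ∂_2 has invariant factor 2 > 1, so H_1 = Z × Z/2.
  H_2: rank ker ∂_2 − rank ∂_3 = (18 − 18) − 0 = 0, and there is no ∂_3, so H_2 = 0.

(K is a triangulation of the Klein bottle.)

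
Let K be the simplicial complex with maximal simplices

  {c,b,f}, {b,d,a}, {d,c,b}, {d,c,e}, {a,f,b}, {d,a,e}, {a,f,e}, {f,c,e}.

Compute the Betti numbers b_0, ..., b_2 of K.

We work with the vertex ordering a < b < c < d < e < f. The simplices of K, each written with vertices in increasing order, are:

  0-simplices (6): a, b, c, d, e, f
  1-simplices (12): ab, ad, ae, af, bc, bd, bf, cd, ce, cf, de, ef
  2-simplices (8): abd, abf, ade, aef, bcd, bcf, cde, cef

so the chain groups are C_0 ≅ Z^6, C_1 ≅ Z^12, C_2 ≅ Z^8.

∂_1: C_1 → C_0 is given by ∂[p,q] = [q] − [p].
This gives a 6×12 integer matrix of rank 5; reducing to Smith normal form yields diagonal entries (1,1,1,1,1).

Boundary ∂_2: C_2 → C_1 sends each 2-simplex [p,q,r] to [q,r] − [p,r] + [p,q]. For instance
  ∂aef = ef − af + ae,
  ∂bcd = cd − bd + bc.
The 12×8 boundary matrix has rank 7 and Smith normal form diag(1,1,1,1,1,1,1).

Reading off H_k = ker ∂_k / im ∂_{k+1}:

  H_0: rank C_0 − rank ∂_1 = 6 − 5 = 1, and the invariant factors of ∂_1 are all 1, so H_0 ≅ Z.
  H_1: rank ker ∂_1 − rank ∂_2 = (12 − 5) − 7 = 0, and the invariant factors of ∂_2 are all 1, so H_1 ≅ 0.
  H_2: rank ker ∂_2 − rank ∂_3 = (8 − 7) − 0 = 1, and there is no ∂_3, so H_2 ≅ Z.

Hence the Betti numbers are b_0 = 1, b_1 = 0, b_2 = 1.

b_0 = 1, b_1 = 0, b_2 = 1.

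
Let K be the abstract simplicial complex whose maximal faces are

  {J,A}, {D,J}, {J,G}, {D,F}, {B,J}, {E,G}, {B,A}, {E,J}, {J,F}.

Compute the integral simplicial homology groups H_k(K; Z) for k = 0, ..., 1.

H_0 ≅ Z,  H_1 ≅ Z^3.

Fix the vertex order A < B < D < E < F < G < J and write every simplex with vertices in increasing order. Then dim K = 1 and the simplices of K are:

  0-simplices (7): A, B, D, E, F, G, J
  1-simplices (9): AB, AJ, BJ, DF, DJ, EG, EJ, FJ, GJ

giving chain groups C_0 ≅ Z^7, C_1 ≅ Z^9.

Boundary ∂_1: C_1 → C_0 sends each edge [p,q] (with p < q) to q − p. For instance
  ∂FJ = J − F.
This gives a 7×9 integer matrix of rank 6; reducing to Smith normal form yields diagonal entries (1,1,1,1,1,1).

From H_k ≅ ker(∂_k) / im(∂_{k+1}) we obtain:

  H_0: rank C_0 − rank ∂_1 = 7 − 6 = 1, and the invariant factors of ∂_1 are all 1, so H_0 ≅ Z.
  H_1: rank ker ∂_1 − rank ∂_2 = (9 − 6) − 0 = 3, and there is no ∂_2, so H_1 ≅ Z^3.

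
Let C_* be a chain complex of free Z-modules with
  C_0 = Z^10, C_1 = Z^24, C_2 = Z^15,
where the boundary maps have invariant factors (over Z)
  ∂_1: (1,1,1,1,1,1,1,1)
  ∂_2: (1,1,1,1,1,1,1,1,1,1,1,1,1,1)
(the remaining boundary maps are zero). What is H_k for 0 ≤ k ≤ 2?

H_0: b_0 = 10 − 0 − 8 = 2; torsion from ∂_1 factors > 1: none. So H_0 ≅ Z^2.
H_1: b_1 = 24 − 8 − 14 = 2; torsion from ∂_2 factors > 1: none. So H_1 ≅ Z^2.
H_2: b_2 = 15 − 14 − 0 = 1; torsion from ∂_3 factors > 1: none. So H_2 ≅ Z.

H_0 ≅ Z^2,  H_1 ≅ Z^2,  H_2 ≅ Z.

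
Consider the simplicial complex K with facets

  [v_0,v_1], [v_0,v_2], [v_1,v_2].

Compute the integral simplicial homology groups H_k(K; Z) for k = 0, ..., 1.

Fix the vertex order v_0 < v_1 < v_2 and write every simplex with vertices in increasing order. Then dim K = 1 and the simplices of K are:

  0-simplices (3): [v_0], [v_1], [v_2]
  1-simplices (3): [v_0,v_1], [v_0,v_2], [v_1,v_2]

Hence C_0 ≅ Z^3, C_1 ≅ Z^3.

The boundary map ∂_1: C_1 → C_0 maps an edge to its endpoints' difference, ∂[p,q] = q − p.
The resulting 3×3 matrix has rank 2, and its Smith normal form has invariant factors (1,1).

Now H_k = ker ∂_k / im ∂_{k+1}, so:

  H_0: rank C_0 − rank ∂_1 = 3 − 2 = 1, and the invariant factors of ∂_1 are all 1, so H_0 = Z.
  H_1: rank ker ∂_1 − rank ∂_2 = (3 − 2) − 0 = 1, and there is no ∂_2, so H_1 = Z.

H_0 ≅ Z,  H_1 ≅ Z.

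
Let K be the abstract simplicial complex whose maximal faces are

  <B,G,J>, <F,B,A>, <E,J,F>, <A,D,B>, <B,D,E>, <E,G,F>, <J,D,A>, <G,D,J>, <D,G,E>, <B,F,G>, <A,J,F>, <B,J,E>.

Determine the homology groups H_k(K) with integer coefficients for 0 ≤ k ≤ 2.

Take the total order A < B < D < E < F < G < J on the vertex set. Then K (dimension 2) consists of the simplices:

  0-simplices (7): A, B, D, E, F, G, J
  1-simplices (18): AB, AD, AF, AJ, BD, BE, BF, BG, BJ, DE, DG, DJ, EF, EG, EJ, FG, FJ, GJ
  2-simplices (12): ABD, ABF, ADJ, AFJ, BDE, BEJ, BFG, BGJ, DEG, DGJ, EFG, EFJ

giving chain groups C_0 ≅ Z^7, C_1 ≅ Z^18, C_2 ≅ Z^12.

∂_1: C_1 → C_0 sends each edge [p,q] (with p < q) to q − p. For instance
  ∂BG = G − B.
This gives a 7×18 integer matrix of rank 6; reducing to Smith normal form yields diagonal entries (1,1,1,1,1,1).

∂_2: C_2 → C_1 sends each 2-simplex [p,q,r] to [q,r] − [p,r] + [p,q]. For instance
  ∂BFG = FG − BG + BF,
  ∂ABF = BF − AF + AB.
This gives a 18×12 integer matrix of rank 12; reducing to Smith normal form yields diagonal entries (1,1,1,1,1,1,1,1,1,1,1,2).

Computing H_k = (kernel of ∂_k) / (image of ∂_{k+1}):

  H_0: rank C_0 − rank ∂_1 = 7 − 6 = 1, and the invariant factors of ∂_1 are all 1, so H_0 = Z.
  H_1: rank ker ∂_1 − rank ∂_2 = (18 − 6) − 12 = 0, and ∂_2 has invariant factor 2 > 1, so H_1 = Z_2.
  H_2: rank ker ∂_2 − rank ∂_3 = (12 − 12) − 0 = 0, and there is no ∂_3, so H_2 = 0.

As a check, the Euler characteristic is 7 − 18 + 12 = 1, which agrees with 1 − 0 + 0 = 1.
(K is a triangulation of the real projective plane RP^2.)

H_0 ≅ Z,  H_1 ≅ Z_2,  H_2 = 0.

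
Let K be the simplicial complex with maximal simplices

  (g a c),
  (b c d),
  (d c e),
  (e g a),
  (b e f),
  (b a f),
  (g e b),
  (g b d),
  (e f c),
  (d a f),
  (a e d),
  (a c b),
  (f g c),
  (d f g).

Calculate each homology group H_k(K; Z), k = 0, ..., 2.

H_0 = Z,  H_1 = Z^2,  H_2 = Z.

We work with the vertex ordering a < b < c < d < e < f < g. The simplices of K, each written with vertices in increasing order, are:

  0-simplices (7): a, b, c, d, e, f, g
  1-simplices (21): ab, ac, ad, ae, af, ag, bc, bd, be, bf, bg, cd, ce, cf, cg, de, df, dg, ef, eg, fg
  2-simplices (14): abc, abf, acg, ade, adf, aeg, bcd, bdg, bef, beg, cde, cef, cfg, dfg

so the chain groups are C_0 ≅ Z^7, C_1 ≅ Z^21, C_2 ≅ Z^14.

The boundary map ∂_1: C_1 → C_0 sends each edge [p,q] (with p < q) to q − p. For instance
  ∂dg = g − d.
The 7×21 boundary matrix has rank 6 and Smith normal form diag(1,1,1,1,1,1).

∂_2: C_2 → C_1 acts by ∂[p,q,r] = [q,r] − [p,r] + [p,q]. For instance
  ∂dfg = fg − dg + df,
  ∂ade = de − ae + ad.
The resulting 21×14 matrix has rank 13, and its Smith normal form has invariant factors (1,1,1,1,1,1,1,1,1,1,1,1,1).

Now H_k = ker ∂_k / im ∂_{k+1}, so:

  H_0: rank C_0 − rank ∂_1 = 7 − 6 = 1, and the invariant factors of ∂_1 are all 1, so H_0 = Z.
  H_1: rank ker ∂_1 − rank ∂_2 = (21 − 6) − 13 = 2, and the invariant factors of ∂_2 are all 1, so H_1 = Z^2.
  H_2: rank ker ∂_2 − rank ∂_3 = (14 − 13) − 0 = 1, and there is no ∂_3, so H_2 = Z.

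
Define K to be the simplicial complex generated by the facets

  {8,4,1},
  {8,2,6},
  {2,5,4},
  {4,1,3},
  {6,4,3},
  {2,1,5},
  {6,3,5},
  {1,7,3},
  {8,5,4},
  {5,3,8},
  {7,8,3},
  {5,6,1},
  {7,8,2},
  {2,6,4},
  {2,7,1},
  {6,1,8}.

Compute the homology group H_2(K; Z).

H_2 = Z.

Take the total order 1 < 2 < 3 < 4 < 5 < 6 < 7 < 8 on the vertex set. Then K (dimension 2) consists of the simplices:

  0-simplices (8): [1], [2], [3], [4], [5], [6], [7], [8]
  1-simplices (24): (24 of them)
  2-simplices (16): [1,2,5], [1,2,7], [1,3,4], [1,3,7], [1,4,8], [1,5,6], [1,6,8], [2,4,5], [2,4,6], [2,6,8], [2,7,8], [3,4,6], [3,5,6], [3,5,8], [3,7,8], [4,5,8]

giving chain groups C_0 ≅ Z^8, C_1 ≅ Z^24, C_2 ≅ Z^16.

Boundary ∂_1: C_1 → C_0 sends each edge [p,q] (with p < q) to q − p. For instance
  ∂[3,6] = [6] − [3].
As a 8×24 matrix over Z this has rank 7, with invariant factors (1,1,1,1,1,1,1).

The boundary map ∂_2: C_2 → C_1 maps a triangle to the signed sum of its edges. For instance
  ∂[3,7,8] = [7,8] − [3,8] + [3,7],
  ∂[2,4,5] = [4,5] − [2,5] + [2,4].
This gives a 24×16 integer matrix of rank 15; reducing to Smith normal form yields diagonal entries (1,1,1,1,1,1,1,1,1,1,1,1,1,1,1).

Now H_k = ker ∂_k / im ∂_{k+1}, so:

  H_2: rank ker ∂_2 − rank ∂_3 = (16 − 15) − 0 = 1, and there is no ∂_3, so H_2 ≅ Z.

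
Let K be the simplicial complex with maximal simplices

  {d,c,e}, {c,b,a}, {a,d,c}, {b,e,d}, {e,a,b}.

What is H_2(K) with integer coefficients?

H_2 ≅ 0.

Take the total order a < b < c < d < e on the vertex set. Then K (dimension 2) consists of the simplices:

  0-simplices (5): a, b, c, d, e
  1-simplices (10): ab, ac, ad, ae, bc, bd, be, cd, ce, de
  2-simplices (5): abc, abe, acd, bde, cde

so the chain groups are C_0 ≅ Z^5, C_1 ≅ Z^10, C_2 ≅ Z^5.

∂_1: C_1 → C_0 maps an edge to its endpoints' difference, ∂[p,q] = q − p. For instance
  ∂be = e − b.
As a 5×10 matrix over Z this has rank 4, with invariant factors (1,1,1,1).

The boundary map ∂_2: C_2 → C_1 acts by ∂[p,q,r] = [q,r] − [p,r] + [p,q]. For instance
  ∂abc = bc − ac + ab,
  ∂abe = be − ae + ab.
The 10×5 boundary matrix has rank 5 and Smith normal form diag(1,1,1,1,1).

Computing H_k = (kernel of ∂_k) / (image of ∂_{k+1}):

  H_2: rank ker ∂_2 − rank ∂_3 = (5 − 5) − 0 = 0, and there is no ∂_3, so H_2 ≅ 0.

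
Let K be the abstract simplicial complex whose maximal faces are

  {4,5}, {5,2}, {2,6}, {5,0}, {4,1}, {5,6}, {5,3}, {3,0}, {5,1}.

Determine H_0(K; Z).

H_0 = Z.

Fix the vertex order 0 < 1 < 2 < 3 < 4 < 5 < 6 and write every simplex with vertices in increasing order. Then dim K = 1 and the simplices of K are:

  0-simplices (7): [0], [1], [2], [3], [4], [5], [6]
  1-simplices (9): [0,3], [0,5], [1,4], [1,5], [2,5], [2,6], [3,5], [4,5], [5,6]

giving chain groups C_0 ≅ Z^7, C_1 ≅ Z^9.

∂_1: C_1 → C_0 maps an edge to its endpoints' difference, ∂[p,q] = q − p.
The 7×9 boundary matrix has rank 6 and Smith normal form diag(1,1,1,1,1,1).

Now H_k = ker ∂_k / im ∂_{k+1}, so:

  H_0: rank C_0 − rank ∂_1 = 7 − 6 = 1, and the invariant factors of ∂_1 are all 1, so H_0 ≅ Z.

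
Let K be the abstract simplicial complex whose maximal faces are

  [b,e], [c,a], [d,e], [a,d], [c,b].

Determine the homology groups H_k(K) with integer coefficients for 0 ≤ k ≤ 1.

H_0 = Z,  H_1 = Z.

Order the vertices as a < b < c < d < e. Listing each simplex with vertices in this order, K has dimension 1 with simplices:

  0-simplices (5): a, b, c, d, e
  1-simplices (5): ac, ad, bc, be, de

giving chain groups C_0 ≅ Z^5, C_1 ≅ Z^5.

Boundary ∂_1: C_1 → C_0 is given by ∂[p,q] = [q] − [p].
As a 5×5 matrix over Z this has rank 4, with invariant factors (1,1,1,1).

From H_k ≅ ker(∂_k) / im(∂_{k+1}) we obtain:

  H_0: rank C_0 − rank ∂_1 = 5 − 4 = 1, and the invariant factors of ∂_1 are all 1, so H_0 ≅ Z.
  H_1: rank ker ∂_1 − rank ∂_2 = (5 − 4) − 0 = 1, and there is no ∂_2, so H_1 ≅ Z.

(K is a triangulation of the circle S^1.)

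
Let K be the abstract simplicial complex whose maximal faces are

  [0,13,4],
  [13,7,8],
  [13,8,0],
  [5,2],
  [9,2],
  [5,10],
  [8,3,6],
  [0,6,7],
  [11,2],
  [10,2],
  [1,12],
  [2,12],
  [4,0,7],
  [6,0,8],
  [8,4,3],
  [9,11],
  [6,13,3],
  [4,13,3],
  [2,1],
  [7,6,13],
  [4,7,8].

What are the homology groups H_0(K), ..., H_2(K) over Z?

Order the vertices as 0 < 1 < 2 < 3 < 4 < 5 < 6 < 7 < 8 < 9 < 10 < 11 < 12 < 13. Listing each simplex with vertices in this order, K has dimension 2 with simplices:

  0-simplices (14): [0], [1], [2], [3], [4], [5], [6], [7], [8], [9], [10], [11], [12], [13]
  1-simplices (27): (27 of them)
  2-simplices (12): [0,4,7], [0,4,13], [0,6,7], [0,6,8], [0,8,13], [3,4,8], [3,4,13], [3,6,8], [3,6,13], [4,7,8], [6,7,13], [7,8,13]

Hence C_0 ≅ Z^14, C_1 ≅ Z^27, C_2 ≅ Z^12.

Boundary ∂_1: C_1 → C_0 is given by ∂[p,q] = [q] − [p].
The resulting 14×27 matrix has rank 12, and its Smith normal form has invariant factors (1,1,1,1,1,1,1,1,1,1,1,1).

Boundary ∂_2: C_2 → C_1 acts by ∂[p,q,r] = [q,r] − [p,r] + [p,q]. For instance
  ∂[3,6,13] = [6,13] − [3,13] + [3,6],
  ∂[0,4,13] = [4,13] − [0,13] + [0,4].
As a 27×12 matrix over Z this has rank 12, with invariant factors (1,1,1,1,1,1,1,1,1,1,1,2).

Computing H_k = (kernel of ∂_k) / (image of ∂_{k+1}):

  H_0: rank C_0 − rank ∂_1 = 14 − 12 = 2, and the invariant factors of ∂_1 are all 1, so H_0 ≅ Z^2.
  H_1: rank ker ∂_1 − rank ∂_2 = (27 − 12) − 12 = 3, and ∂_2 has invariant factor 2 > 1, so H_1 ≅ Z^3 ⊕ Z/2.
  H_2: rank ker ∂_2 − rank ∂_3 = (12 − 12) − 0 = 0, and there is no ∂_3, so H_2 ≅ 0.

H_0 ≅ Z^2,  H_1 ≅ Z^3 ⊕ Z/2,  H_2 = 0.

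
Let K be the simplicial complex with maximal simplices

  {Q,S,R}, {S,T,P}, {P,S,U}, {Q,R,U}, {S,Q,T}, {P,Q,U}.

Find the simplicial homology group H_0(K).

H_0 ≅ Z.

We work with the vertex ordering P < Q < R < S < T < U. The simplices of K, each written with vertices in increasing order, are:

  0-simplices (6): P, Q, R, S, T, U
  1-simplices (12): PQ, PS, PT, PU, QR, QS, QT, QU, RS, RU, ST, SU
  2-simplices (6): PQU, PST, PSU, QRS, QRU, QST

Hence C_0 ≅ Z^6, C_1 ≅ Z^12, C_2 ≅ Z^6.

Boundary ∂_1: C_1 → C_0 sends each edge [p,q] (with p < q) to q − p.
This gives a 6×12 integer matrix of rank 5; reducing to Smith normal form yields diagonal entries (1,1,1,1,1).

The boundary map ∂_2: C_2 → C_1 maps a triangle to the signed sum of its edges. For instance
  ∂QRS = RS − QS + QR,
  ∂PSU = SU − PU + PS.
This gives a 12×6 integer matrix of rank 6; reducing to Smith normal form yields diagonal entries (1,1,1,1,1,1).

Now H_k = ker ∂_k / im ∂_{k+1}, so:

  H_0: rank C_0 − rank ∂_1 = 6 − 5 = 1, and the invariant factors of ∂_1 are all 1, so H_0 = Z.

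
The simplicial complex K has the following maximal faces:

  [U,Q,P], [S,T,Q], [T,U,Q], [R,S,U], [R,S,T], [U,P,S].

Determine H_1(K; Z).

H_1 = Z.

Order the vertices as P < Q < R < S < T < U. Listing each simplex with vertices in this order, K has dimension 2 with simplices:

  0-simplices (6): P, Q, R, S, T, U
  1-simplices (12): PQ, PS, PU, QS, QT, QU, RS, RT, RU, ST, SU, TU
  2-simplices (6): PQU, PSU, QST, QTU, RST, RSU

giving chain groups C_0 ≅ Z^6, C_1 ≅ Z^12, C_2 ≅ Z^6.

The boundary map ∂_1: C_1 → C_0 is given by ∂[p,q] = [q] − [p]. For instance
  ∂PU = U − P.
The resulting 6×12 matrix has rank 5, and its Smith normal form has invariant factors (1,1,1,1,1).

The boundary map ∂_2: C_2 → C_1 maps a triangle to the signed sum of its edges. For instance
  ∂RST = ST − RT + RS,
  ∂PQU = QU − PU + PQ.
The 12×6 boundary matrix has rank 6 and Smith normal form diag(1,1,1,1,1,1).

Computing H_k = (kernel of ∂_k) / (image of ∂_{k+1}):

  H_1: rank ker ∂_1 − rank ∂_2 = (12 − 5) − 6 = 1, and the invariant factors of ∂_2 are all 1, so H_1 = Z.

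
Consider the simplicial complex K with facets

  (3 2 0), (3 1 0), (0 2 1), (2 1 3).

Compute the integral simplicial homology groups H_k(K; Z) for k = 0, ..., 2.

H_0 = Z,  H_1 = 0,  H_2 = Z.

We work with the vertex ordering 0 < 1 < 2 < 3. The simplices of K, each written with vertices in increasing order, are:

  0-simplices (4): [0], [1], [2], [3]
  1-simplices (6): [0,1], [0,2], [0,3], [1,2], [1,3], [2,3]
  2-simplices (4): [0,1,2], [0,1,3], [0,2,3], [1,2,3]

giving chain groups C_0 ≅ Z^4, C_1 ≅ Z^6, C_2 ≅ Z^4.

Boundary ∂_1: C_1 → C_0 is given by ∂[p,q] = [q] − [p]. For instance
  ∂[0,1] = [1] − [0].
This gives a 4×6 integer matrix of rank 3; reducing to Smith normal form yields diagonal entries (1,1,1).

∂_2: C_2 → C_1 sends each 2-simplex [p,q,r] to [q,r] − [p,r] + [p,q]. For instance
  ∂[0,1,3] = [1,3] − [0,3] + [0,1],
  ∂[0,1,2] = [1,2] − [0,2] + [0,1].
This gives a 6×4 integer matrix of rank 3; reducing to Smith normal form yields diagonal entries (1,1,1).

Now H_k = ker ∂_k / im ∂_{k+1}, so:

  H_0: rank C_0 − rank ∂_1 = 4 − 3 = 1, and the invariant factors of ∂_1 are all 1, so H_0 ≅ Z.
  H_1: rank ker ∂_1 − rank ∂_2 = (6 − 3) − 3 = 0, and the invariant factors of ∂_2 are all 1, so H_1 ≅ 0.
  H_2: rank ker ∂_2 − rank ∂_3 = (4 − 3) − 0 = 1, and there is no ∂_3, so H_2 ≅ Z.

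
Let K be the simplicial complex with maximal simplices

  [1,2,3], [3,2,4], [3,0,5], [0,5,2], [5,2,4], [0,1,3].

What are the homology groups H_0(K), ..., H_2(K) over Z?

We work with the vertex ordering 0 < 1 < 2 < 3 < 4 < 5. The simplices of K, each written with vertices in increasing order, are:

  0-simplices (6): [0], [1], [2], [3], [4], [5]
  1-simplices (12): [0,1], [0,2], [0,3], [0,5], [1,2], [1,3], [2,3], [2,4], [2,5], [3,4], [3,5], [4,5]
  2-simplices (6): [0,1,3], [0,2,5], [0,3,5], [1,2,3], [2,3,4], [2,4,5]

giving chain groups C_0 ≅ Z^6, C_1 ≅ Z^12, C_2 ≅ Z^6.

Boundary ∂_1: C_1 → C_0 is given by ∂[p,q] = [q] − [p]. For instance
  ∂[4,5] = [5] − [4].
The resulting 6×12 matrix has rank 5, and its Smith normal form has invariant factors (1,1,1,1,1).

The boundary map ∂_2: C_2 → C_1 sends each 2-simplex [p,q,r] to [q,r] − [p,r] + [p,q]. For instance
  ∂[2,4,5] = [4,5] − [2,5] + [2,4],
  ∂[2,3,4] = [3,4] − [2,4] + [2,3].
The resulting 12×6 matrix has rank 6, and its Smith normal form has invariant factors (1,1,1,1,1,1).

Now H_k = ker ∂_k / im ∂_{k+1}, so:

  H_0: rank C_0 − rank ∂_1 = 6 − 5 = 1, and the invariant factors of ∂_1 are all 1, so H_0 = Z.
  H_1: rank ker ∂_1 − rank ∂_2 = (12 − 5) − 6 = 1, and the invariant factors of ∂_2 are all 1, so H_1 = Z.
  H_2: rank ker ∂_2 − rank ∂_3 = (6 − 6) − 0 = 0, and there is no ∂_3, so H_2 = 0.

H_0 ≅ Z,  H_1 ≅ Z,  H_2 = 0.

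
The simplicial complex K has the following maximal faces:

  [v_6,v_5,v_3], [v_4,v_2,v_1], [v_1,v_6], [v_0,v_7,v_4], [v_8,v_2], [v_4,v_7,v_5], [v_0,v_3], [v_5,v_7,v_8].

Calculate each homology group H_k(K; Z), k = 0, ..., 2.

Fix the vertex order v_0 < v_1 < v_2 < v_3 < v_4 < v_5 < v_6 < v_7 < v_8 and write every simplex with vertices in increasing order. Then dim K = 2 and the simplices of K are:

  0-simplices (9): [v_0], [v_1], [v_2], [v_3], [v_4], [v_5], [v_6], [v_7], [v_8]
  1-simplices (16): (16 of them)
  2-simplices (5): [v_0,v_4,v_7], [v_1,v_2,v_4], [v_3,v_5,v_6], [v_4,v_5,v_7], [v_5,v_7,v_8]

so the chain groups are C_0 ≅ Z^9, C_1 ≅ Z^16, C_2 ≅ Z^5.

∂_1: C_1 → C_0 maps an edge to its endpoints' difference, ∂[p,q] = q − p. For instance
  ∂[v_0,v_4] = [v_4] − [v_0].
The 9×16 boundary matrix has rank 8 and Smith normal form diag(1,1,1,1,1,1,1,1).

∂_2: C_2 → C_1 sends each 2-simplex [p,q,r] to [q,r] − [p,r] + [p,q]. For instance
  ∂[v_5,v_7,v_8] = [v_7,v_8] − [v_5,v_8] + [v_5,v_7],
  ∂[v_3,v_5,v_6] = [v_5,v_6] − [v_3,v_6] + [v_3,v_5].
As a 16×5 matrix over Z this has rank 5, with invariant factors (1,1,1,1,1).

Reading off H_k = ker ∂_k / im ∂_{k+1}:

  H_0: rank C_0 − rank ∂_1 = 9 − 8 = 1, and the invariant factors of ∂_1 are all 1, so H_0 = Z.
  H_1: rank ker ∂_1 − rank ∂_2 = (16 − 8) − 5 = 3, and the invariant factors of ∂_2 are all 1, so H_1 = Z^3.
  H_2: rank ker ∂_2 − rank ∂_3 = (5 − 5) − 0 = 0, and there is no ∂_3, so H_2 = 0.

H_0 ≅ Z,  H_1 ≅ Z^3,  H_2 = 0.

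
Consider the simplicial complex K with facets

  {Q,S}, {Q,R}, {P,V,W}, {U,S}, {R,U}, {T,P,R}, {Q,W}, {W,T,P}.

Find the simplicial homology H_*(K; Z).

Take the total order P < Q < R < S < T < U < V < W on the vertex set. Then K (dimension 2) consists of the simplices:

  0-simplices (8): P, Q, R, S, T, U, V, W
  1-simplices (12): PR, PT, PV, PW, QR, QS, QW, RT, RU, SU, TW, VW
  2-simplices (3): PRT, PTW, PVW

Hence C_0 ≅ Z^8, C_1 ≅ Z^12, C_2 ≅ Z^3.

The boundary map ∂_1: C_1 → C_0 sends each edge [p,q] (with p < q) to q − p.
The 8×12 boundary matrix has rank 7 and Smith normal form diag(1,1,1,1,1,1,1).

Boundary ∂_2: C_2 → C_1 acts by ∂[p,q,r] = [q,r] − [p,r] + [p,q]. For instance
  ∂PRT = RT − PT + PR,
  ∂PTW = TW − PW + PT.
This gives a 12×3 integer matrix of rank 3; reducing to Smith normal form yields diagonal entries (1,1,1).

From H_k ≅ ker(∂_k) / im(∂_{k+1}) we obtain:

  H_0: rank C_0 − rank ∂_1 = 8 − 7 = 1, and the invariant factors of ∂_1 are all 1, so H_0 ≅ Z.
  H_1: rank ker ∂_1 − rank ∂_2 = (12 − 7) − 3 = 2, and the invariant factors of ∂_2 are all 1, so H_1 ≅ Z^2.
  H_2: rank ker ∂_2 − rank ∂_3 = (3 − 3) − 0 = 0, and there is no ∂_3, so H_2 ≅ 0.

As a check, the Euler characteristic is 8 − 12 + 3 = -1, which agrees with 1 − 2 + 0 = -1.

H_0 ≅ Z,  H_1 ≅ Z^2,  H_2 = 0.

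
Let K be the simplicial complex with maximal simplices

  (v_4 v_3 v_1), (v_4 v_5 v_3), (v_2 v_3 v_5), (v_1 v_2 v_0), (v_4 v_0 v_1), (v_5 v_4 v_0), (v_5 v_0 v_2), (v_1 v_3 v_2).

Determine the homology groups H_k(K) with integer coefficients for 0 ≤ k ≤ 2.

H_0 ≅ Z,  H_1 = 0,  H_2 ≅ Z.

Take the total order v_0 < v_1 < v_2 < v_3 < v_4 < v_5 on the vertex set. Then K (dimension 2) consists of the simplices:

  0-simplices (6): [v_0], [v_1], [v_2], [v_3], [v_4], [v_5]
  1-simplices (12): [v_0,v_1], [v_0,v_2], [v_0,v_4], [v_0,v_5], [v_1,v_2], [v_1,v_3], [v_1,v_4], [v_2,v_3], [v_2,v_5], [v_3,v_4], [v_3,v_5], [v_4,v_5]
  2-simplices (8): [v_0,v_1,v_2], [v_0,v_1,v_4], [v_0,v_2,v_5], [v_0,v_4,v_5], [v_1,v_2,v_3], [v_1,v_3,v_4], [v_2,v_3,v_5], [v_3,v_4,v_5]

giving chain groups C_0 ≅ Z^6, C_1 ≅ Z^12, C_2 ≅ Z^8.

The boundary map ∂_1: C_1 → C_0 is given by ∂[p,q] = [q] − [p]. For instance
  ∂[v_0,v_4] = [v_4] − [v_0].
The resulting 6×12 matrix has rank 5, and its Smith normal form has invariant factors (1,1,1,1,1).

∂_2: C_2 → C_1 acts by ∂[p,q,r] = [q,r] − [p,r] + [p,q]. For instance
  ∂[v_0,v_1,v_2] = [v_1,v_2] − [v_0,v_2] + [v_0,v_1],
  ∂[v_2,v_3,v_5] = [v_3,v_5] − [v_2,v_5] + [v_2,v_3].
As a 12×8 matrix over Z this has rank 7, with invariant factors (1,1,1,1,1,1,1).

Reading off H_k = ker ∂_k / im ∂_{k+1}:

  H_0: rank C_0 − rank ∂_1 = 6 − 5 = 1, and the invariant factors of ∂_1 are all 1, so H_0 = Z.
  H_1: rank ker ∂_1 − rank ∂_2 = (12 − 5) − 7 = 0, and the invariant factors of ∂_2 are all 1, so H_1 = 0.
  H_2: rank ker ∂_2 − rank ∂_3 = (8 − 7) − 0 = 1, and there is no ∂_3, so H_2 = Z.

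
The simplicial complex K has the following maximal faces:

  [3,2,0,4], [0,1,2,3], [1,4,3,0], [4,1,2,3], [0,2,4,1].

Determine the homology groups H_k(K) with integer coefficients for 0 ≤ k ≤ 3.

H_0 ≅ Z,  H_1 = 0,  H_2 = 0,  H_3 ≅ Z.

Take the total order 0 < 1 < 2 < 3 < 4 on the vertex set. Then K (dimension 3) consists of the simplices:

  0-simplices (5): [0], [1], [2], [3], [4]
  1-simplices (10): [0,1], [0,2], [0,3], [0,4], [1,2], [1,3], [1,4], [2,3], [2,4], [3,4]
  2-simplices (10): [0,1,2], [0,1,3], [0,1,4], [0,2,3], [0,2,4], [0,3,4], [1,2,3], [1,2,4], [1,3,4], [2,3,4]
  3-simplices (5): [0,1,2,3], [0,1,2,4], [0,1,3,4], [0,2,3,4], [1,2,3,4]

Hence C_0 ≅ Z^5, C_1 ≅ Z^10, C_2 ≅ Z^10, C_3 ≅ Z^5.

The boundary map ∂_1: C_1 → C_0 maps an edge to its endpoints' difference, ∂[p,q] = q − p.
The 5×10 boundary matrix has rank 4 and Smith normal form diag(1,1,1,1).

Boundary ∂_2: C_2 → C_1 maps a triangle to the signed sum of its edges. For instance
  ∂[2,3,4] = [3,4] − [2,4] + [2,3],
  ∂[0,3,4] = [3,4] − [0,4] + [0,3].
The resulting 10×10 matrix has rank 6, and its Smith normal form has invariant factors (1,1,1,1,1,1).

Boundary ∂_3: C_3 → C_2 sends each 3-simplex σ to the alternating sum Σ_i (−1)^i (σ with its i-th vertex removed). For instance
  ∂[1,2,3,4] = [2,3,4] − [1,3,4] + [1,2,4] − [1,2,3],
  ∂[0,1,3,4] = [1,3,4] − [0,3,4] + [0,1,4] − [0,1,3].
As a 10×5 matrix over Z this has rank 4, with invariant factors (1,1,1,1).

Computing H_k = (kernel of ∂_k) / (image of ∂_{k+1}):

  H_0: rank C_0 − rank ∂_1 = 5 − 4 = 1, and the invariant factors of ∂_1 are all 1, so H_0 = Z.
  H_1: rank ker ∂_1 − rank ∂_2 = (10 − 4) − 6 = 0, and the invariant factors of ∂_2 are all 1, so H_1 = 0.
  H_2: rank ker ∂_2 − rank ∂_3 = (10 − 6) − 4 = 0, and the invariant factors of ∂_3 are all 1, so H_2 = 0.
  H_3: rank ker ∂_3 − rank ∂_4 = (5 − 4) − 0 = 1, and there is no ∂_4, so H_3 = Z.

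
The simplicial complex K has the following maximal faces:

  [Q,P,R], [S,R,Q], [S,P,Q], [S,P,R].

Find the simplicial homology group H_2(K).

Order the vertices as P < Q < R < S. Listing each simplex with vertices in this order, K has dimension 2 with simplices:

  0-simplices (4): P, Q, R, S
  1-simplices (6): PQ, PR, PS, QR, QS, RS
  2-simplices (4): PQR, PQS, PRS, QRS

giving chain groups C_0 ≅ Z^4, C_1 ≅ Z^6, C_2 ≅ Z^4.

The boundary map ∂_1: C_1 → C_0 sends each edge [p,q] (with p < q) to q − p. For instance
  ∂PQ = Q − P.
The resulting 4×6 matrix has rank 3, and its Smith normal form has invariant factors (1,1,1).

Boundary ∂_2: C_2 → C_1 acts by ∂[p,q,r] = [q,r] − [p,r] + [p,q]. For instance
  ∂PQS = QS − PS + PQ,
  ∂PQR = QR − PR + PQ.
The resulting 6×4 matrix has rank 3, and its Smith normal form has invariant factors (1,1,1).

From H_k ≅ ker(∂_k) / im(∂_{k+1}) we obtain:

  H_2: rank ker ∂_2 − rank ∂_3 = (4 − 3) − 0 = 1, and there is no ∂_3, so H_2 ≅ Z.

H_2 = Z.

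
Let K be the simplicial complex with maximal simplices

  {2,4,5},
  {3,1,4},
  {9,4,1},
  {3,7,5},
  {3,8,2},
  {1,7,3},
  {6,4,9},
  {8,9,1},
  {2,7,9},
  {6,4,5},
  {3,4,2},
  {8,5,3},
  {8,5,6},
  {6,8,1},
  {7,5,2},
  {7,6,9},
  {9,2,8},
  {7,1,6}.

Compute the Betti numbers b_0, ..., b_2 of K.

Fix the vertex order 1 < 2 < 3 < 4 < 5 < 6 < 7 < 8 < 9 and write every simplex with vertices in increasing order. Then dim K = 2 and the simplices of K are:

  0-simplices (9): [1], [2], [3], [4], [5], [6], [7], [8], [9]
  1-simplices (27): (27 of them)
  2-simplices (18): [1,3,4], [1,3,7], [1,4,9], [1,6,7], [1,6,8], [1,8,9], [2,3,4], [2,3,8], [2,4,5], [2,5,7], [2,7,9], [2,8,9], [3,5,7], [3,5,8], [4,5,6], [4,6,9], [5,6,8], [6,7,9]

so the chain groups are C_0 ≅ Z^9, C_1 ≅ Z^27, C_2 ≅ Z^18.

The boundary map ∂_1: C_1 → C_0 is given by ∂[p,q] = [q] − [p].
This gives a 9×27 integer matrix of rank 8; reducing to Smith normal form yields diagonal entries (1,1,1,1,1,1,1,1).

∂_2: C_2 → C_1 maps a triangle to the signed sum of its edges. For instance
  ∂[1,4,9] = [4,9] − [1,9] + [1,4],
  ∂[2,7,9] = [7,9] − [2,9] + [2,7].
This gives a 27×18 integer matrix of rank 18; reducing to Smith normal form yields diagonal entries (1,1,1,1,1,1,1,1,1,1,1,1,1,1,1,1,1,2).

Reading off H_k = ker ∂_k / im ∂_{k+1}:

  H_0: rank C_0 − rank ∂_1 = 9 − 8 = 1, and the invariant factors of ∂_1 are all 1, so H_0 = Z.
  H_1: rank ker ∂_1 − rank ∂_2 = (27 − 8) − 18 = 1, and ∂_2 has invariant factor 2 > 1, so H_1 = Z × Z/2.
  H_2: rank ker ∂_2 − rank ∂_3 = (18 − 18) − 0 = 0, and there is no ∂_3, so H_2 = 0.

Hence the Betti numbers are b_0 = 1, b_1 = 1, b_2 = 0.

b_0 = 1, b_1 = 1, b_2 = 0.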